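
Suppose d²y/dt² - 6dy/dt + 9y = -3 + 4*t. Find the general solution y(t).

y = -1/27 + 4*t/9 + C1*exp(3*t) + C2*t*exp(3*t)

Characteristic equation r² - 6r + 9 = 0 has discriminant (-6)² - 4·(9) = 0, so r = 3 is a repeated root.
Hence y_h = (C1 + C2*t)*exp(3*t).
For the particular solution try y_p = A0 + A1*t. Substituting and matching coefficients of each power of t gives A0 = -1/27, A1 = 4/9, so y_p = -1/27 + 4*t/9.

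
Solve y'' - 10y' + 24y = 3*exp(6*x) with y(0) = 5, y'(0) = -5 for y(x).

Characteristic equation r² - 10r + 24 = 0 factors as (r - 4)(r - 6) = 0, so r = 4, 6.
Hence y_h = C1*exp(4*x) + C2*exp(6*x).
Since exp(6*x) solves the homogeneous equation (r = 6 is a root of multiplicity 1), multiply the trial by x. Try y_p = A*x*exp(6*x). Substituting into the equation and dividing by exp(6*x) gives A = 3/2, so y_p = 3*x*exp(6*x)/2.
General solution: y = C1*exp(4*x) + C2*exp(6*x) + 3*x*exp(6*x)/2.
Apply the initial conditions: y(0) = C1 + C2 = 5 and y'(0) = 3/2 + 4*C1 + 6*C2 = -5. Solving gives C1 = 73/4, C2 = -53/4.

y = -53*exp(6*x)/4 + 73*exp(4*x)/4 + 3*x*exp(6*x)/2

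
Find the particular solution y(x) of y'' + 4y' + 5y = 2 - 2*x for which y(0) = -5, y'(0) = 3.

Characteristic equation r² + 4r + 5 = 0 has discriminant (4)² - 4·(5) = -4 < 0, so r = -2 ± i.
Hence y_h = C1*cos(x)*exp(-2*x) + C2*exp(-2*x)*sin(x).
For the particular solution try y_p = A0 + A1*x. Substituting and matching coefficients of each power of x gives A0 = 18/25, A1 = -2/5, so y_p = 18/25 - 2*x/5.
General solution: y = 18/25 - 2*x/5 + C1*cos(x)*exp(-2*x) + C2*exp(-2*x)*sin(x).
Apply the initial conditions: y(0) = 18/25 + C1 = -5 and y'(0) = -2/5 + C2 - 2*C1 = 3. Solving gives C1 = -143/25, C2 = -201/25.

y = 18/25 - 2*x/5 - 201*exp(-2*x)*sin(x)/25 - 143*cos(x)*exp(-2*x)/25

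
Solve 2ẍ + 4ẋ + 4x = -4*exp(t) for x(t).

x = -2*exp(t)/5 + C1*cos(t)*exp(-t) + C2*exp(-t)*sin(t)

Divide through by 2: x'' + 2x' + 2x = -2*exp(t).
Characteristic equation r² + 2r + 2 = 0 has discriminant (2)² - 4·(2) = -4 < 0, so r = -1 ± i.
Hence x_h = C1*cos(t)*exp(-t) + C2*exp(-t)*sin(t).
Try x_p = A*exp(t). Substituting into the equation and dividing by exp(t) gives A = -2/5, so x_p = -2*exp(t)/5.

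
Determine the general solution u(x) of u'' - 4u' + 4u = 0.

Characteristic equation r² - 4r + 4 = 0 has discriminant (-4)² - 4·(4) = 0, so r = 2 is a repeated root.
Hence u_h = (C1 + C2*x)*exp(2*x).

u = C1*exp(2*x) + C2*x*exp(2*x)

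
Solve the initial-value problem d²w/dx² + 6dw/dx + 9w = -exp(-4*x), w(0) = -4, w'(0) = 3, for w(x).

Characteristic equation r² + 6r + 9 = 0 has discriminant (6)² - 4·(9) = 0, so r = -3 is a repeated root.
Hence w_h = (C1 + C2*x)*exp(-3*x).
Try w_p = A*exp(-4*x). Substituting into the equation and dividing by exp(-4*x) gives A = -1, so w_p = -exp(-4*x).
General solution: w = -exp(-4*x) + C1*exp(-3*x) + C2*x*exp(-3*x).
Apply the initial conditions: w(0) = -1 + C1 = -4 and w'(0) = 4 + C2 - 3*C1 = 3. Solving gives C1 = -3, C2 = -10.

w = -exp(-4*x) - 3*exp(-3*x) - 10*x*exp(-3*x)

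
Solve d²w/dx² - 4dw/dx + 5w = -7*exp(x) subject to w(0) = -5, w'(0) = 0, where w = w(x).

Characteristic equation r² - 4r + 5 = 0 has discriminant (-4)² - 4·(5) = -4 < 0, so r = 2 ± i.
Hence w_h = C1*cos(x)*exp(2*x) + C2*exp(2*x)*sin(x).
Try w_p = A*exp(x). Substituting into the equation and dividing by exp(x) gives A = -7/2, so w_p = -7*exp(x)/2.
General solution: w = -7*exp(x)/2 + C1*cos(x)*exp(2*x) + C2*exp(2*x)*sin(x).
Apply the initial conditions: w(0) = -7/2 + C1 = -5 and w'(0) = -7/2 + C2 + 2*C1 = 0. Solving gives C1 = -3/2, C2 = 13/2.

w = -7*exp(x)/2 - 3*cos(x)*exp(2*x)/2 + 13*exp(2*x)*sin(x)/2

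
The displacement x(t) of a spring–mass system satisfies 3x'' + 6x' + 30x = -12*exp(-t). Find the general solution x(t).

x = -4*exp(-t)/9 + C1*cos(3*t)*exp(-t) + C2*exp(-t)*sin(3*t)

Divide through by 3: x'' + 2x' + 10x = -4*exp(-t).
Characteristic equation r² + 2r + 10 = 0 has discriminant (2)² - 4·(10) = -36 < 0, so r = -1 ± 3i.
Hence x_h = C1*cos(3*t)*exp(-t) + C2*exp(-t)*sin(3*t).
Try x_p = A*exp(-t). Substituting into the equation and dividing by exp(-t) gives A = -4/9, so x_p = -4*exp(-t)/9.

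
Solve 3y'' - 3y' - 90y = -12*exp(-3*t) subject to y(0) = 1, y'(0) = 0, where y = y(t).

Divide through by 3: y'' - y' - 30y = -4*exp(-3*t).
Characteristic equation r² - r - 30 = 0 factors as (r + 5)(r - 6) = 0, so r = -5, 6.
Hence y_h = C1*exp(-5*t) + C2*exp(6*t).
Try y_p = A*exp(-3*t). Substituting into the equation and dividing by exp(-3*t) gives A = 2/9, so y_p = 2*exp(-3*t)/9.
General solution: y = 2*exp(-3*t)/9 + C1*exp(-5*t) + C2*exp(6*t).
Apply the initial conditions: y(0) = 2/9 + C1 + C2 = 1 and y'(0) = -2/3 - 5*C1 + 6*C2 = 0. Solving gives C1 = 4/11, C2 = 41/99.

y = 2*exp(-3*t)/9 + 4*exp(-5*t)/11 + 41*exp(6*t)/99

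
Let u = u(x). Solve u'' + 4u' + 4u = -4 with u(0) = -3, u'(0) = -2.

Characteristic equation r² + 4r + 4 = 0 has discriminant (4)² - 4·(4) = 0, so r = -2 is a repeated root.
Hence u_h = (C1 + C2*x)*exp(-2*x).
For the particular solution try u_p = A0. Substituting and matching coefficients of each power of x gives A0 = -1, so u_p = -1.
General solution: u = -1 + C1*exp(-2*x) + C2*x*exp(-2*x).
Apply the initial conditions: u(0) = -1 + C1 = -3 and u'(0) = C2 - 2*C1 = -2. Solving gives C1 = -2, C2 = -6.

u = -1 - 2*exp(-2*x) - 6*x*exp(-2*x)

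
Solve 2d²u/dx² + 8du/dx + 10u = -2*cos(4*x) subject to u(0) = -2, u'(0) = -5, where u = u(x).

u = -16*sin(4*x)/377 + 11*cos(4*x)/377 - 3351*exp(-2*x)*sin(x)/377 - 765*cos(x)*exp(-2*x)/377

Divide through by 2: u'' + 4u' + 5u = -cos(4*x).
Characteristic equation r² + 4r + 5 = 0 has discriminant (4)² - 4·(5) = -4 < 0, so r = -2 ± i.
Hence u_h = C1*cos(x)*exp(-2*x) + C2*exp(-2*x)*sin(x).
Try u_p = A*cos(4*x) + B*sin(4*x). Substituting and equating the coefficients of cos(4x) and sin(4x) gives A = 11/377, B = -16/377, so u_p = -16*sin(4*x)/377 + 11*cos(4*x)/377.
General solution: u = -16*sin(4*x)/377 + 11*cos(4*x)/377 + C1*cos(x)*exp(-2*x) + C2*exp(-2*x)*sin(x).
Apply the initial conditions: u(0) = 11/377 + C1 = -2 and u'(0) = -64/377 + C2 - 2*C1 = -5. Solving gives C1 = -765/377, C2 = -3351/377.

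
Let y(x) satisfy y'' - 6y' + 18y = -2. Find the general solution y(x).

y = -1/9 + C1*cos(3*x)*exp(3*x) + C2*exp(3*x)*sin(3*x)

Characteristic equation r² - 6r + 18 = 0 has discriminant (-6)² - 4·(18) = -36 < 0, so r = 3 ± 3i.
Hence y_h = C1*cos(3*x)*exp(3*x) + C2*exp(3*x)*sin(3*x).
For the particular solution try y_p = A0. Substituting and matching coefficients of each power of x gives A0 = -1/9, so y_p = -1/9.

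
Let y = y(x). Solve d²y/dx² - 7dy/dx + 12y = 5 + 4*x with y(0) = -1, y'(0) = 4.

Characteristic equation r² - 7r + 12 = 0 factors as (r - 3)(r - 4) = 0, so r = 3, 4.
Hence y_h = C1*exp(3*x) + C2*exp(4*x).
For the particular solution try y_p = A0 + A1*x. Substituting and matching coefficients of each power of x gives A0 = 11/18, A1 = 1/3, so y_p = 11/18 + x/3.
General solution: y = 11/18 + x/3 + C1*exp(3*x) + C2*exp(4*x).
Apply the initial conditions: y(0) = 11/18 + C1 + C2 = -1 and y'(0) = 1/3 + 3*C1 + 4*C2 = 4. Solving gives C1 = -91/9, C2 = 17/2.

y = 11/18 - 91*exp(3*x)/9 + x/3 + 17*exp(4*x)/2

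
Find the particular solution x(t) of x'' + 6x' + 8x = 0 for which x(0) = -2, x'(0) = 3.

Characteristic equation r² + 6r + 8 = 0 factors as (r + 4)(r + 2) = 0, so r = -4, -2.
Hence x_h = C1*exp(-4*t) + C2*exp(-2*t).
Apply the initial conditions: x(0) = C1 + C2 = -2 and x'(0) = -4*C1 - 2*C2 = 3. Solving gives C1 = 1/2, C2 = -5/2.

x = exp(-4*t)/2 - 5*exp(-2*t)/2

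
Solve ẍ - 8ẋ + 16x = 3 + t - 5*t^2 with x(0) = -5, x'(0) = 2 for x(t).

Characteristic equation r² - 8r + 16 = 0 has discriminant (-8)² - 4·(16) = 0, so r = 4 is a repeated root.
Hence x_h = (C1 + C2*t)*exp(4*t).
For the particular solution try x_p = A0 + A1*t + A2*t^2. Substituting and matching coefficients of each power of t gives A0 = 13/128, A1 = -1/4, A2 = -5/16, so x_p = 13/128 - 5*t^2/16 - t/4.
General solution: x = 13/128 - 5*t^2/16 - t/4 + C1*exp(4*t) + C2*t*exp(4*t).
Apply the initial conditions: x(0) = 13/128 + C1 = -5 and x'(0) = -1/4 + C2 + 4*C1 = 2. Solving gives C1 = -653/128, C2 = 725/32.

x = 13/128 - 653*exp(4*t)/128 - 5*t**2/16 - t/4 + 725*t*exp(4*t)/32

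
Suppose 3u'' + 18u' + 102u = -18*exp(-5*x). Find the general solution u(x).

Divide through by 3: u'' + 6u' + 34u = -6*exp(-5*x).
Characteristic equation r² + 6r + 34 = 0 has discriminant (6)² - 4·(34) = -100 < 0, so r = -3 ± 5i.
Hence u_h = C1*cos(5*x)*exp(-3*x) + C2*exp(-3*x)*sin(5*x).
Try u_p = A*exp(-5*x). Substituting into the equation and dividing by exp(-5*x) gives A = -6/29, so u_p = -6*exp(-5*x)/29.

u = -6*exp(-5*x)/29 + C1*cos(5*x)*exp(-3*x) + C2*exp(-3*x)*sin(5*x)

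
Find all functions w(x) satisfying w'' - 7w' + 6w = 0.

w = C1*exp(x) + C2*exp(6*x)

Characteristic equation r² - 7r + 6 = 0 factors as (r - 1)(r - 6) = 0, so r = 1, 6.
Hence w_h = C1*exp(x) + C2*exp(6*x).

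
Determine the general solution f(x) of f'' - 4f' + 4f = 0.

f = C1*exp(2*x) + C2*x*exp(2*x)

Characteristic equation r² - 4r + 4 = 0 has discriminant (-4)² - 4·(4) = 0, so r = 2 is a repeated root.
Hence f_h = (C1 + C2*x)*exp(2*x).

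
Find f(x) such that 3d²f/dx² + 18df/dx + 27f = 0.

f = C1*exp(-3*x) + C2*x*exp(-3*x)

Divide through by 3: f'' + 6f' + 9f = 0.
Characteristic equation r² + 6r + 9 = 0 has discriminant (6)² - 4·(9) = 0, so r = -3 is a repeated root.
Hence f_h = (C1 + C2*x)*exp(-3*x).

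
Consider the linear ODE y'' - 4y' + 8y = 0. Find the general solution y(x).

Characteristic equation r² - 4r + 8 = 0 has discriminant (-4)² - 4·(8) = -16 < 0, so r = 2 ± 2i.
Hence y_h = C1*cos(2*x)*exp(2*x) + C2*exp(2*x)*sin(2*x).

y = C1*cos(2*x)*exp(2*x) + C2*exp(2*x)*sin(2*x)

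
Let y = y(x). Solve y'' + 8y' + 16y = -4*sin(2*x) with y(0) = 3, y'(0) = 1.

Characteristic equation r² + 8r + 16 = 0 has discriminant (8)² - 4·(16) = 0, so r = -4 is a repeated root.
Hence y_h = (C1 + C2*x)*exp(-4*x).
Try y_p = A*cos(2*x) + B*sin(2*x). Substituting and equating the coefficients of cos(2x) and sin(2x) gives A = 4/25, B = -3/25, so y_p = -3*sin(2*x)/25 + 4*cos(2*x)/25.
General solution: y = -3*sin(2*x)/25 + 4*cos(2*x)/25 + C1*exp(-4*x) + C2*x*exp(-4*x).
Apply the initial conditions: y(0) = 4/25 + C1 = 3 and y'(0) = -6/25 + C2 - 4*C1 = 1. Solving gives C1 = 71/25, C2 = 63/5.

y = -3*sin(2*x)/25 + 4*cos(2*x)/25 + 71*exp(-4*x)/25 + 63*x*exp(-4*x)/5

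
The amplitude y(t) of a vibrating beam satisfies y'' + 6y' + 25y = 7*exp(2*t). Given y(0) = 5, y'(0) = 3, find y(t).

y = 7*exp(2*t)/41 + 198*cos(4*t)*exp(-3*t)/41 + 703*exp(-3*t)*sin(4*t)/164

Characteristic equation r² + 6r + 25 = 0 has discriminant (6)² - 4·(25) = -64 < 0, so r = -3 ± 4i.
Hence y_h = C1*cos(4*t)*exp(-3*t) + C2*exp(-3*t)*sin(4*t).
Try y_p = A*exp(2*t). Substituting into the equation and dividing by exp(2*t) gives A = 7/41, so y_p = 7*exp(2*t)/41.
General solution: y = 7*exp(2*t)/41 + C1*cos(4*t)*exp(-3*t) + C2*exp(-3*t)*sin(4*t).
Apply the initial conditions: y(0) = 7/41 + C1 = 5 and y'(0) = 14/41 - 3*C1 + 4*C2 = 3. Solving gives C1 = 198/41, C2 = 703/164.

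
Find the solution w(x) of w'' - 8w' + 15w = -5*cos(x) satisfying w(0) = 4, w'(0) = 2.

Characteristic equation r² - 8r + 15 = 0 factors as (r - 5)(r - 3) = 0, so r = 5, 3.
Hence w_h = C1*exp(5*x) + C2*exp(3*x).
Try w_p = A*cos(x) + B*sin(x). Substituting and equating the coefficients of cos(x) and sin(x) gives A = -7/26, B = 2/13, so w_p = -7*cos(x)/26 + 2*sin(x)/13.
General solution: w = -7*cos(x)/26 + 2*sin(x)/13 + C1*exp(5*x) + C2*exp(3*x).
Apply the initial conditions: w(0) = -7/26 + C1 + C2 = 4 and w'(0) = 2/13 + 3*C2 + 5*C1 = 2. Solving gives C1 = -285/52, C2 = 39/4.

w = -285*exp(5*x)/52 - 7*cos(x)/26 + 2*sin(x)/13 + 39*exp(3*x)/4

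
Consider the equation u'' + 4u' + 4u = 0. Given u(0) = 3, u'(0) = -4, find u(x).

u = 3*exp(-2*x) + 2*x*exp(-2*x)

Characteristic equation r² + 4r + 4 = 0 has discriminant (4)² - 4·(4) = 0, so r = -2 is a repeated root.
Hence u_h = (C1 + C2*x)*exp(-2*x).
Apply the initial conditions: u(0) = C1 = 3 and u'(0) = C2 - 2*C1 = -4. Solving gives C1 = 3, C2 = 2.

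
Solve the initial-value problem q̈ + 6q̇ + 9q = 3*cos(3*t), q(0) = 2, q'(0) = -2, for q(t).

q = 2*exp(-3*t) + sin(3*t)/6 + 7*t*exp(-3*t)/2

Characteristic equation r² + 6r + 9 = 0 has discriminant (6)² - 4·(9) = 0, so r = -3 is a repeated root.
Hence q_h = (C1 + C2*t)*exp(-3*t).
Try q_p = A*cos(3*t) + B*sin(3*t). Substituting and equating the coefficients of cos(3t) and sin(3t) gives A = 0, B = 1/6, so q_p = sin(3*t)/6.
General solution: q = sin(3*t)/6 + C1*exp(-3*t) + C2*t*exp(-3*t).
Apply the initial conditions: q(0) = C1 = 2 and q'(0) = 1/2 + C2 - 3*C1 = -2. Solving gives C1 = 2, C2 = 7/2.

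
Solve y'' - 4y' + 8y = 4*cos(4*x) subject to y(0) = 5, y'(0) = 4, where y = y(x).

y = -sin(4*x)/5 - cos(4*x)/10 - 27*exp(2*x)*sin(2*x)/10 + 51*cos(2*x)*exp(2*x)/10

Characteristic equation r² - 4r + 8 = 0 has discriminant (-4)² - 4·(8) = -16 < 0, so r = 2 ± 2i.
Hence y_h = C1*cos(2*x)*exp(2*x) + C2*exp(2*x)*sin(2*x).
Try y_p = A*cos(4*x) + B*sin(4*x). Substituting and equating the coefficients of cos(4x) and sin(4x) gives A = -1/10, B = -1/5, so y_p = -sin(4*x)/5 - cos(4*x)/10.
General solution: y = -sin(4*x)/5 - cos(4*x)/10 + C1*cos(2*x)*exp(2*x) + C2*exp(2*x)*sin(2*x).
Apply the initial conditions: y(0) = -1/10 + C1 = 5 and y'(0) = -4/5 + 2*C1 + 2*C2 = 4. Solving gives C1 = 51/10, C2 = -27/10.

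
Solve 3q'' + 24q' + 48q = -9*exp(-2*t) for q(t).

Divide through by 3: q'' + 8q' + 16q = -3*exp(-2*t).
Characteristic equation r² + 8r + 16 = 0 has discriminant (8)² - 4·(16) = 0, so r = -4 is a repeated root.
Hence q_h = (C1 + C2*t)*exp(-4*t).
Try q_p = A*exp(-2*t). Substituting into the equation and dividing by exp(-2*t) gives A = -3/4, so q_p = -3*exp(-2*t)/4.

q = -3*exp(-2*t)/4 + C1*exp(-4*t) + C2*t*exp(-4*t)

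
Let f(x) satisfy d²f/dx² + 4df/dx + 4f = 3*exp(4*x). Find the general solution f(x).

f = exp(4*x)/12 + C1*exp(-2*x) + C2*x*exp(-2*x)

Characteristic equation r² + 4r + 4 = 0 has discriminant (4)² - 4·(4) = 0, so r = -2 is a repeated root.
Hence f_h = (C1 + C2*x)*exp(-2*x).
Try f_p = A*exp(4*x). Substituting into the equation and dividing by exp(4*x) gives A = 1/12, so f_p = exp(4*x)/12.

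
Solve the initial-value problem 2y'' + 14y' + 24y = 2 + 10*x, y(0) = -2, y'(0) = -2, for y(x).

y = -23/144 - 88*exp(-3*x)/9 + 5*x/12 + 127*exp(-4*x)/16

Divide through by 2: y'' + 7y' + 12y = 1 + 5*x.
Characteristic equation r² + 7r + 12 = 0 factors as (r + 4)(r + 3) = 0, so r = -4, -3.
Hence y_h = C1*exp(-4*x) + C2*exp(-3*x).
For the particular solution try y_p = A0 + A1*x. Substituting and matching coefficients of each power of x gives A0 = -23/144, A1 = 5/12, so y_p = -23/144 + 5*x/12.
General solution: y = -23/144 + 5*x/12 + C1*exp(-4*x) + C2*exp(-3*x).
Apply the initial conditions: y(0) = -23/144 + C1 + C2 = -2 and y'(0) = 5/12 - 4*C1 - 3*C2 = -2. Solving gives C1 = 127/16, C2 = -88/9.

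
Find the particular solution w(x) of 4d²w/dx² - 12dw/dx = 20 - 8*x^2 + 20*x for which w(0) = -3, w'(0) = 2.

Divide through by 4: w'' - 3w' = 5 - 2*x^2 + 5*x.
Characteristic equation r² - 3r = 0 factors as (r - 3)r = 0, so r = 3, 0.
Hence w_h = C1*exp(3*x) + C2.
Since 0 is a characteristic root (multiplicity 1), multiply the polynomial trial by x: try w_p = x*(A0 + A1*x + A2*x^2). Substituting and matching coefficients of each power of x gives A0 = -56/27, A1 = -11/18, A2 = 2/9, so w_p = -56*x/27 - 11*x^2/18 + 2*x^3/9.
General solution: w = C2 - 56*x/27 - 11*x^2/18 + 2*x^3/9 + C1*exp(3*x).
Apply the initial conditions: w(0) = C1 + C2 = -3 and w'(0) = -56/27 + 3*C1 = 2. Solving gives C1 = 110/81, C2 = -353/81.

w = -353/81 - 56*x/27 - 11*x**2/18 + 2*x**3/9 + 110*exp(3*x)/81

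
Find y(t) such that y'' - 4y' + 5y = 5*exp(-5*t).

y = exp(-5*t)/10 + C1*cos(t)*exp(2*t) + C2*exp(2*t)*sin(t)

Characteristic equation r² - 4r + 5 = 0 has discriminant (-4)² - 4·(5) = -4 < 0, so r = 2 ± i.
Hence y_h = C1*cos(t)*exp(2*t) + C2*exp(2*t)*sin(t).
Try y_p = A*exp(-5*t). Substituting into the equation and dividing by exp(-5*t) gives A = 1/10, so y_p = exp(-5*t)/10.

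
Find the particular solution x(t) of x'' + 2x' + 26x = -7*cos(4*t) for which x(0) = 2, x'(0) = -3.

x = -35*cos(4*t)/82 - 14*sin(4*t)/41 + 13*exp(-t)*sin(5*t)/82 + 199*cos(5*t)*exp(-t)/82

Characteristic equation r² + 2r + 26 = 0 has discriminant (2)² - 4·(26) = -100 < 0, so r = -1 ± 5i.
Hence x_h = C1*cos(5*t)*exp(-t) + C2*exp(-t)*sin(5*t).
Try x_p = A*cos(4*t) + B*sin(4*t). Substituting and equating the coefficients of cos(4t) and sin(4t) gives A = -35/82, B = -14/41, so x_p = -35*cos(4*t)/82 - 14*sin(4*t)/41.
General solution: x = -35*cos(4*t)/82 - 14*sin(4*t)/41 + C1*cos(5*t)*exp(-t) + C2*exp(-t)*sin(5*t).
Apply the initial conditions: x(0) = -35/82 + C1 = 2 and x'(0) = -56/41 - C1 + 5*C2 = -3. Solving gives C1 = 199/82, C2 = 13/82.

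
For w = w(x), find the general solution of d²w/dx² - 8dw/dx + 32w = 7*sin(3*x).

Characteristic equation r² - 8r + 32 = 0 has discriminant (-8)² - 4·(32) = -64 < 0, so r = 4 ± 4i.
Hence w_h = C1*cos(4*x)*exp(4*x) + C2*exp(4*x)*sin(4*x).
Try w_p = A*cos(3*x) + B*sin(3*x). Substituting and equating the coefficients of cos(3x) and sin(3x) gives A = 168/1105, B = 161/1105, so w_p = 161*sin(3*x)/1105 + 168*cos(3*x)/1105.

w = 161*sin(3*x)/1105 + 168*cos(3*x)/1105 + C1*cos(4*x)*exp(4*x) + C2*exp(4*x)*sin(4*x)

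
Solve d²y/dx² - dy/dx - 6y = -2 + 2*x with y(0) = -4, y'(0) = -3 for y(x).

y = 7/18 - 103*exp(3*x)/45 - 21*exp(-2*x)/10 - x/3

Characteristic equation r² - r - 6 = 0 factors as (r - 3)(r + 2) = 0, so r = 3, -2.
Hence y_h = C1*exp(3*x) + C2*exp(-2*x).
For the particular solution try y_p = A0 + A1*x. Substituting and matching coefficients of each power of x gives A0 = 7/18, A1 = -1/3, so y_p = 7/18 - x/3.
General solution: y = 7/18 - x/3 + C1*exp(3*x) + C2*exp(-2*x).
Apply the initial conditions: y(0) = 7/18 + C1 + C2 = -4 and y'(0) = -1/3 - 2*C2 + 3*C1 = -3. Solving gives C1 = -103/45, C2 = -21/10.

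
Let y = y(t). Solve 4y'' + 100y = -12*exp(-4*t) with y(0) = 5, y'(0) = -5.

Divide through by 4: y'' + 25y = -3*exp(-4*t).
Characteristic equation r² + 25 = 0 has discriminant (0)² - 4·(25) = -100 < 0, so r = ± 5i.
Hence y_h = C1*cos(5*t) + C2*sin(5*t).
Try y_p = A*exp(-4*t). Substituting into the equation and dividing by exp(-4*t) gives A = -3/41, so y_p = -3*exp(-4*t)/41.
General solution: y = -3*exp(-4*t)/41 + C1*cos(5*t) + C2*sin(5*t).
Apply the initial conditions: y(0) = -3/41 + C1 = 5 and y'(0) = 12/41 + 5*C2 = -5. Solving gives C1 = 208/41, C2 = -217/205.

y = -217*sin(5*t)/205 - 3*exp(-4*t)/41 + 208*cos(5*t)/41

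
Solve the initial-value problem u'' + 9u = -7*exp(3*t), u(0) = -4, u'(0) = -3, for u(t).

u = -65*cos(3*t)/18 - 11*sin(3*t)/18 - 7*exp(3*t)/18

Characteristic equation r² + 9 = 0 has discriminant (0)² - 4·(9) = -36 < 0, so r = ± 3i.
Hence u_h = C1*cos(3*t) + C2*sin(3*t).
Try u_p = A*exp(3*t). Substituting into the equation and dividing by exp(3*t) gives A = -7/18, so u_p = -7*exp(3*t)/18.
General solution: u = -7*exp(3*t)/18 + C1*cos(3*t) + C2*sin(3*t).
Apply the initial conditions: u(0) = -7/18 + C1 = -4 and u'(0) = -7/6 + 3*C2 = -3. Solving gives C1 = -65/18, C2 = -11/18.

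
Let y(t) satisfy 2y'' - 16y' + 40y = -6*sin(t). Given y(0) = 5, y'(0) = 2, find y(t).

y = -57*sin(t)/425 - 24*cos(t)/425 - 7689*exp(4*t)*sin(2*t)/850 + 2149*cos(2*t)*exp(4*t)/425

Divide through by 2: y'' - 8y' + 20y = -3*sin(t).
Characteristic equation r² - 8r + 20 = 0 has discriminant (-8)² - 4·(20) = -16 < 0, so r = 4 ± 2i.
Hence y_h = C1*cos(2*t)*exp(4*t) + C2*exp(4*t)*sin(2*t).
Try y_p = A*cos(t) + B*sin(t). Substituting and equating the coefficients of cos(t) and sin(t) gives A = -24/425, B = -57/425, so y_p = -57*sin(t)/425 - 24*cos(t)/425.
General solution: y = -57*sin(t)/425 - 24*cos(t)/425 + C1*cos(2*t)*exp(4*t) + C2*exp(4*t)*sin(2*t).
Apply the initial conditions: y(0) = -24/425 + C1 = 5 and y'(0) = -57/425 + 2*C2 + 4*C1 = 2. Solving gives C1 = 2149/425, C2 = -7689/850.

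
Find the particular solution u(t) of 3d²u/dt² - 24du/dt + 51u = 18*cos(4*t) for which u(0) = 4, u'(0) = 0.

u = -192*sin(4*t)/1025 + 6*cos(4*t)/1025 - 15608*exp(4*t)*sin(t)/1025 + 4094*cos(t)*exp(4*t)/1025

Divide through by 3: u'' - 8u' + 17u = 6*cos(4*t).
Characteristic equation r² - 8r + 17 = 0 has discriminant (-8)² - 4·(17) = -4 < 0, so r = 4 ± i.
Hence u_h = C1*cos(t)*exp(4*t) + C2*exp(4*t)*sin(t).
Try u_p = A*cos(4*t) + B*sin(4*t). Substituting and equating the coefficients of cos(4t) and sin(4t) gives A = 6/1025, B = -192/1025, so u_p = -192*sin(4*t)/1025 + 6*cos(4*t)/1025.
General solution: u = -192*sin(4*t)/1025 + 6*cos(4*t)/1025 + C1*cos(t)*exp(4*t) + C2*exp(4*t)*sin(t).
Apply the initial conditions: u(0) = 6/1025 + C1 = 4 and u'(0) = -768/1025 + C2 + 4*C1 = 0. Solving gives C1 = 4094/1025, C2 = -15608/1025.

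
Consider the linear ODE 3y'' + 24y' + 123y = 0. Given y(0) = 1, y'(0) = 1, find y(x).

Divide through by 3: y'' + 8y' + 41y = 0.
Characteristic equation r² + 8r + 41 = 0 has discriminant (8)² - 4·(41) = -100 < 0, so r = -4 ± 5i.
Hence y_h = C1*cos(5*x)*exp(-4*x) + C2*exp(-4*x)*sin(5*x).
Apply the initial conditions: y(0) = C1 = 1 and y'(0) = -4*C1 + 5*C2 = 1. Solving gives C1 = 1, C2 = 1.

y = cos(5*x)*exp(-4*x) + exp(-4*x)*sin(5*x)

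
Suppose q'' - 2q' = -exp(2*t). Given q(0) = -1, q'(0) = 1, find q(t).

q = -7/4 + 3*exp(2*t)/4 - t*exp(2*t)/2

Characteristic equation r² - 2r = 0 factors as (r - 2)r = 0, so r = 2, 0.
Hence q_h = C1*exp(2*t) + C2.
Since exp(2*t) solves the homogeneous equation (r = 2 is a root of multiplicity 1), multiply the trial by t. Try q_p = A*t*exp(2*t). Substituting into the equation and dividing by exp(2*t) gives A = -1/2, so q_p = -t*exp(2*t)/2.
General solution: q = C2 + C1*exp(2*t) - t*exp(2*t)/2.
Apply the initial conditions: q(0) = C1 + C2 = -1 and q'(0) = -1/2 + 2*C1 = 1. Solving gives C1 = 3/4, C2 = -7/4.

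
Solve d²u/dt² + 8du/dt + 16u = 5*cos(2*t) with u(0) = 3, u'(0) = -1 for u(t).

u = sin(2*t)/5 + 3*cos(2*t)/20 + 57*exp(-4*t)/20 + 10*t*exp(-4*t)

Characteristic equation r² + 8r + 16 = 0 has discriminant (8)² - 4·(16) = 0, so r = -4 is a repeated root.
Hence u_h = (C1 + C2*t)*exp(-4*t).
Try u_p = A*cos(2*t) + B*sin(2*t). Substituting and equating the coefficients of cos(2t) and sin(2t) gives A = 3/20, B = 1/5, so u_p = sin(2*t)/5 + 3*cos(2*t)/20.
General solution: u = sin(2*t)/5 + 3*cos(2*t)/20 + C1*exp(-4*t) + C2*t*exp(-4*t).
Apply the initial conditions: u(0) = 3/20 + C1 = 3 and u'(0) = 2/5 + C2 - 4*C1 = -1. Solving gives C1 = 57/20, C2 = 10.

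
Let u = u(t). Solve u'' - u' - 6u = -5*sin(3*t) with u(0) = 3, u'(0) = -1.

Characteristic equation r² - r - 6 = 0 factors as (r + 2)(r - 3) = 0, so r = -2, 3.
Hence u_h = C1*exp(-2*t) + C2*exp(3*t).
Try u_p = A*cos(3*t) + B*sin(3*t). Substituting and equating the coefficients of cos(3t) and sin(3t) gives A = -5/78, B = 25/78, so u_p = -5*cos(3*t)/78 + 25*sin(3*t)/78.
General solution: u = -5*cos(3*t)/78 + 25*sin(3*t)/78 + C1*exp(-2*t) + C2*exp(3*t).
Apply the initial conditions: u(0) = -5/78 + C1 + C2 = 3 and u'(0) = 25/26 - 2*C1 + 3*C2 = -1. Solving gives C1 = 29/13, C2 = 5/6.

u = -5*cos(3*t)/78 + 5*exp(3*t)/6 + 25*sin(3*t)/78 + 29*exp(-2*t)/13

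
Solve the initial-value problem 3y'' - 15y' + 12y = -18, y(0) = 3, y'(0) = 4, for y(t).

Divide through by 3: y'' - 5y' + 4y = -6.
Characteristic equation r² - 5r + 4 = 0 factors as (r - 1)(r - 4) = 0, so r = 1, 4.
Hence y_h = C1*exp(t) + C2*exp(4*t).
For the particular solution try y_p = A0. Substituting and matching coefficients of each power of t gives A0 = -3/2, so y_p = -3/2.
General solution: y = -3/2 + C1*exp(t) + C2*exp(4*t).
Apply the initial conditions: y(0) = -3/2 + C1 + C2 = 3 and y'(0) = C1 + 4*C2 = 4. Solving gives C1 = 14/3, C2 = -1/6.

y = -3/2 - exp(4*t)/6 + 14*exp(t)/3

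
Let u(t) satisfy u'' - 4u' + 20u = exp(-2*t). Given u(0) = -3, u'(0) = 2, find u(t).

Characteristic equation r² - 4r + 20 = 0 has discriminant (-4)² - 4·(20) = -64 < 0, so r = 2 ± 4i.
Hence u_h = C1*cos(4*t)*exp(2*t) + C2*exp(2*t)*sin(4*t).
Try u_p = A*exp(-2*t). Substituting into the equation and dividing by exp(-2*t) gives A = 1/32, so u_p = exp(-2*t)/32.
General solution: u = exp(-2*t)/32 + C1*cos(4*t)*exp(2*t) + C2*exp(2*t)*sin(4*t).
Apply the initial conditions: u(0) = 1/32 + C1 = -3 and u'(0) = -1/16 + 2*C1 + 4*C2 = 2. Solving gives C1 = -97/32, C2 = 65/32.

u = exp(-2*t)/32 - 97*cos(4*t)*exp(2*t)/32 + 65*exp(2*t)*sin(4*t)/32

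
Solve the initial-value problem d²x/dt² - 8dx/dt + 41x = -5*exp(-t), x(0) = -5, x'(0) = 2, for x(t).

x = -exp(-t)/10 - 49*cos(5*t)*exp(4*t)/10 + 43*exp(4*t)*sin(5*t)/10

Characteristic equation r² - 8r + 41 = 0 has discriminant (-8)² - 4·(41) = -100 < 0, so r = 4 ± 5i.
Hence x_h = C1*cos(5*t)*exp(4*t) + C2*exp(4*t)*sin(5*t).
Try x_p = A*exp(-t). Substituting into the equation and dividing by exp(-t) gives A = -1/10, so x_p = -exp(-t)/10.
General solution: x = -exp(-t)/10 + C1*cos(5*t)*exp(4*t) + C2*exp(4*t)*sin(5*t).
Apply the initial conditions: x(0) = -1/10 + C1 = -5 and x'(0) = 1/10 + 4*C1 + 5*C2 = 2. Solving gives C1 = -49/10, C2 = 43/10.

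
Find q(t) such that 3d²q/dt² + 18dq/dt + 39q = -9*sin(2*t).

Divide through by 3: q'' + 6q' + 13q = -3*sin(2*t).
Characteristic equation r² + 6r + 13 = 0 has discriminant (6)² - 4·(13) = -16 < 0, so r = -3 ± 2i.
Hence q_h = C1*cos(2*t)*exp(-3*t) + C2*exp(-3*t)*sin(2*t).
Try q_p = A*cos(2*t) + B*sin(2*t). Substituting and equating the coefficients of cos(2t) and sin(2t) gives A = 4/25, B = -3/25, so q_p = -3*sin(2*t)/25 + 4*cos(2*t)/25.

q = -3*sin(2*t)/25 + 4*cos(2*t)/25 + C1*cos(2*t)*exp(-3*t) + C2*exp(-3*t)*sin(2*t)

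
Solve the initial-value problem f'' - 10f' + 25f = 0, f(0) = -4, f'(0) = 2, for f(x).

f = -4*exp(5*x) + 22*x*exp(5*x)

Characteristic equation r² - 10r + 25 = 0 has discriminant (-10)² - 4·(25) = 0, so r = 5 is a repeated root.
Hence f_h = (C1 + C2*x)*exp(5*x).
Apply the initial conditions: f(0) = C1 = -4 and f'(0) = C2 + 5*C1 = 2. Solving gives C1 = -4, C2 = 22.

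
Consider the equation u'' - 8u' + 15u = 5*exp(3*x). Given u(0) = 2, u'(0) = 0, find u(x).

u = -7*exp(5*x)/4 + 15*exp(3*x)/4 - 5*x*exp(3*x)/2

Characteristic equation r² - 8r + 15 = 0 factors as (r - 5)(r - 3) = 0, so r = 5, 3.
Hence u_h = C1*exp(5*x) + C2*exp(3*x).
Since exp(3*x) solves the homogeneous equation (r = 3 is a root of multiplicity 1), multiply the trial by x. Try u_p = A*x*exp(3*x). Substituting into the equation and dividing by exp(3*x) gives A = -5/2, so u_p = -5*x*exp(3*x)/2.
General solution: u = C1*exp(5*x) + C2*exp(3*x) - 5*x*exp(3*x)/2.
Apply the initial conditions: u(0) = C1 + C2 = 2 and u'(0) = -5/2 + 3*C2 + 5*C1 = 0. Solving gives C1 = -7/4, C2 = 15/4.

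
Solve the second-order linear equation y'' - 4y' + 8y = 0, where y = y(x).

y = C1*cos(2*x)*exp(2*x) + C2*exp(2*x)*sin(2*x)

Characteristic equation r² - 4r + 8 = 0 has discriminant (-4)² - 4·(8) = -16 < 0, so r = 2 ± 2i.
Hence y_h = C1*cos(2*x)*exp(2*x) + C2*exp(2*x)*sin(2*x).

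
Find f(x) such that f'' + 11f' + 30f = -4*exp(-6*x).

f = C1*exp(-5*x) + C2*exp(-6*x) + 4*x*exp(-6*x)

Characteristic equation r² + 11r + 30 = 0 factors as (r + 5)(r + 6) = 0, so r = -5, -6.
Hence f_h = C1*exp(-5*x) + C2*exp(-6*x).
Since exp(-6*x) solves the homogeneous equation (r = -6 is a root of multiplicity 1), multiply the trial by x. Try f_p = A*x*exp(-6*x). Substituting into the equation and dividing by exp(-6*x) gives A = 4, so f_p = 4*x*exp(-6*x).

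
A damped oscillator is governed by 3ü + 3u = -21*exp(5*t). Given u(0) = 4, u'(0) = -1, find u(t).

Divide through by 3: u'' + u = -7*exp(5*t).
Characteristic equation r² + 1 = 0 has discriminant (0)² - 4·(1) = -4 < 0, so r = ± i.
Hence u_h = C1*cos(t) + C2*sin(t).
Try u_p = A*exp(5*t). Substituting into the equation and dividing by exp(5*t) gives A = -7/26, so u_p = -7*exp(5*t)/26.
General solution: u = -7*exp(5*t)/26 + C1*cos(t) + C2*sin(t).
Apply the initial conditions: u(0) = -7/26 + C1 = 4 and u'(0) = -35/26 + C2 = -1. Solving gives C1 = 111/26, C2 = 9/26.

u = -7*exp(5*t)/26 + 9*sin(t)/26 + 111*cos(t)/26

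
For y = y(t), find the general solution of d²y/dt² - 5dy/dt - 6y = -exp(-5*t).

Characteristic equation r² - 5r - 6 = 0 factors as (r - 6)(r + 1) = 0, so r = 6, -1.
Hence y_h = C1*exp(6*t) + C2*exp(-t).
Try y_p = A*exp(-5*t). Substituting into the equation and dividing by exp(-5*t) gives A = -1/44, so y_p = -exp(-5*t)/44.

y = -exp(-5*t)/44 + C1*exp(6*t) + C2*exp(-t)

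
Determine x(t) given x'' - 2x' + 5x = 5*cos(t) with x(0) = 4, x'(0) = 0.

Characteristic equation r² - 2r + 5 = 0 has discriminant (-2)² - 4·(5) = -16 < 0, so r = 1 ± 2i.
Hence x_h = C1*cos(2*t)*exp(t) + C2*exp(t)*sin(2*t).
Try x_p = A*cos(t) + B*sin(t). Substituting and equating the coefficients of cos(t) and sin(t) gives A = 1, B = -1/2, so x_p = -sin(t)/2 + cos(t).
General solution: x = -sin(t)/2 + C1*cos(2*t)*exp(t) + C2*exp(t)*sin(2*t) + cos(t).
Apply the initial conditions: x(0) = 1 + C1 = 4 and x'(0) = -1/2 + C1 + 2*C2 = 0. Solving gives C1 = 3, C2 = -5/4.

x = -sin(t)/2 + 3*cos(2*t)*exp(t) - 5*exp(t)*sin(2*t)/4 + cos(t)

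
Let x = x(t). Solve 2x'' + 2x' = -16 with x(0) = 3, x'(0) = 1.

Divide through by 2: x'' + x' = -8.
Characteristic equation r² + r = 0 factors as (r + 1)r = 0, so r = -1, 0.
Hence x_h = C1*exp(-t) + C2.
Since 1 solves the homogeneous equation (r = 0 is a root of multiplicity 1), multiply the trial by t. Try x_p = A*t. Substituting into the equation and dividing by 1 gives A = -8, so x_p = -8*t.
General solution: x = C2 - 8*t + C1*exp(-t).
Apply the initial conditions: x(0) = C1 + C2 = 3 and x'(0) = -8 - C1 = 1. Solving gives C1 = -9, C2 = 12.

x = 12 - 9*exp(-t) - 8*t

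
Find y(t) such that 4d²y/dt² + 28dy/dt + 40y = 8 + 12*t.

y = -1/100 + 3*t/10 + C1*exp(-2*t) + C2*exp(-5*t)

Divide through by 4: y'' + 7y' + 10y = 2 + 3*t.
Characteristic equation r² + 7r + 10 = 0 factors as (r + 2)(r + 5) = 0, so r = -2, -5.
Hence y_h = C1*exp(-2*t) + C2*exp(-5*t).
For the particular solution try y_p = A0 + A1*t. Substituting and matching coefficients of each power of t gives A0 = -1/100, A1 = 3/10, so y_p = -1/100 + 3*t/10.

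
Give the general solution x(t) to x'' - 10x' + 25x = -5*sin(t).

x = -30*sin(t)/169 - 25*cos(t)/338 + C1*exp(5*t) + C2*t*exp(5*t)

Characteristic equation r² - 10r + 25 = 0 has discriminant (-10)² - 4·(25) = 0, so r = 5 is a repeated root.
Hence x_h = (C1 + C2*t)*exp(5*t).
Try x_p = A*cos(t) + B*sin(t). Substituting and equating the coefficients of cos(t) and sin(t) gives A = -25/338, B = -30/169, so x_p = -30*sin(t)/169 - 25*cos(t)/338.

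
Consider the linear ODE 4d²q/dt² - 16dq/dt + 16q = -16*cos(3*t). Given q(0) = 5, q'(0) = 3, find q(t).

Divide through by 4: q'' - 4q' + 4q = -4*cos(3*t).
Characteristic equation r² - 4r + 4 = 0 has discriminant (-4)² - 4·(4) = 0, so r = 2 is a repeated root.
Hence q_h = (C1 + C2*t)*exp(2*t).
Try q_p = A*cos(3*t) + B*sin(3*t). Substituting and equating the coefficients of cos(3t) and sin(3t) gives A = 20/169, B = 48/169, so q_p = 20*cos(3*t)/169 + 48*sin(3*t)/169.
General solution: q = 20*cos(3*t)/169 + 48*sin(3*t)/169 + C1*exp(2*t) + C2*t*exp(2*t).
Apply the initial conditions: q(0) = 20/169 + C1 = 5 and q'(0) = 144/169 + C2 + 2*C1 = 3. Solving gives C1 = 825/169, C2 = -99/13.

q = 20*cos(3*t)/169 + 48*sin(3*t)/169 + 825*exp(2*t)/169 - 99*t*exp(2*t)/13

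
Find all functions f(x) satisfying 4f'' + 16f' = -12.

Divide through by 4: f'' + 4f' = -3.
Characteristic equation r² + 4r = 0 factors as (r + 4)r = 0, so r = -4, 0.
Hence f_h = C1*exp(-4*x) + C2.
Since 0 is a characteristic root (multiplicity 1), multiply the polynomial trial by x: try f_p = A0*x. Substituting and matching coefficients of each power of x gives A0 = -3/4, so f_p = -3*x/4.

f = C2 - 3*x/4 + C1*exp(-4*x)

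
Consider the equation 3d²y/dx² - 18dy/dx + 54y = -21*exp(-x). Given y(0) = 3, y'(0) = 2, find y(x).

y = -7*exp(-x)/25 - 203*exp(3*x)*sin(3*x)/75 + 82*cos(3*x)*exp(3*x)/25

Divide through by 3: y'' - 6y' + 18y = -7*exp(-x).
Characteristic equation r² - 6r + 18 = 0 has discriminant (-6)² - 4·(18) = -36 < 0, so r = 3 ± 3i.
Hence y_h = C1*cos(3*x)*exp(3*x) + C2*exp(3*x)*sin(3*x).
Try y_p = A*exp(-x). Substituting into the equation and dividing by exp(-x) gives A = -7/25, so y_p = -7*exp(-x)/25.
General solution: y = -7*exp(-x)/25 + C1*cos(3*x)*exp(3*x) + C2*exp(3*x)*sin(3*x).
Apply the initial conditions: y(0) = -7/25 + C1 = 3 and y'(0) = 7/25 + 3*C1 + 3*C2 = 2. Solving gives C1 = 82/25, C2 = -203/75.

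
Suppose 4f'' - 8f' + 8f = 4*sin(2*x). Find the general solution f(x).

f = -sin(2*x)/10 + cos(2*x)/5 + C1*cos(x)*exp(x) + C2*exp(x)*sin(x)

Divide through by 4: f'' - 2f' + 2f = sin(2*x).
Characteristic equation r² - 2r + 2 = 0 has discriminant (-2)² - 4·(2) = -4 < 0, so r = 1 ± i.
Hence f_h = C1*cos(x)*exp(x) + C2*exp(x)*sin(x).
Try f_p = A*cos(2*x) + B*sin(2*x). Substituting and equating the coefficients of cos(2x) and sin(2x) gives A = 1/5, B = -1/10, so f_p = -sin(2*x)/10 + cos(2*x)/5.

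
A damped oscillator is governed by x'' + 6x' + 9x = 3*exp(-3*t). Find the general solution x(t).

Characteristic equation r² + 6r + 9 = 0 has discriminant (6)² - 4·(9) = 0, so r = -3 is a repeated root.
Hence x_h = (C1 + C2*t)*exp(-3*t).
Since exp(-3*t) solves the homogeneous equation (r = -3 is a root of multiplicity 2), multiply the trial by t^2. Try x_p = A*t^2*exp(-3*t). Substituting into the equation and dividing by exp(-3*t) gives A = 3/2, so x_p = 3*t^2*exp(-3*t)/2.

x = C1*exp(-3*t) + 3*t**2*exp(-3*t)/2 + C2*t*exp(-3*t)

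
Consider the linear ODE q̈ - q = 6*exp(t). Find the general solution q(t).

Characteristic equation r² - 1 = 0 factors as (r + 1)(r - 1) = 0, so r = -1, 1.
Hence q_h = C1*exp(-t) + C2*exp(t).
Since exp(t) solves the homogeneous equation (r = 1 is a root of multiplicity 1), multiply the trial by t. Try q_p = A*t*exp(t). Substituting into the equation and dividing by exp(t) gives A = 3, so q_p = 3*t*exp(t).

q = C1*exp(-t) + C2*exp(t) + 3*t*exp(t)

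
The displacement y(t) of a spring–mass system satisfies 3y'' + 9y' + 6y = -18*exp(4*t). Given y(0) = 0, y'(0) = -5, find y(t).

Divide through by 3: y'' + 3y' + 2y = -6*exp(4*t).
Characteristic equation r² + 3r + 2 = 0 factors as (r + 1)(r + 2) = 0, so r = -1, -2.
Hence y_h = C1*exp(-t) + C2*exp(-2*t).
Try y_p = A*exp(4*t). Substituting into the equation and dividing by exp(4*t) gives A = -1/5, so y_p = -exp(4*t)/5.
General solution: y = -exp(4*t)/5 + C1*exp(-t) + C2*exp(-2*t).
Apply the initial conditions: y(0) = -1/5 + C1 + C2 = 0 and y'(0) = -4/5 - C1 - 2*C2 = -5. Solving gives C1 = -19/5, C2 = 4.

y = 4*exp(-2*t) - 19*exp(-t)/5 - exp(4*t)/5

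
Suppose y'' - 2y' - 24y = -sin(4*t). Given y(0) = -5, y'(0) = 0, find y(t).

y = -261*exp(6*t)/130 - 239*exp(-4*t)/80 - cos(4*t)/208 + 5*sin(4*t)/208

Characteristic equation r² - 2r - 24 = 0 factors as (r - 6)(r + 4) = 0, so r = 6, -4.
Hence y_h = C1*exp(6*t) + C2*exp(-4*t).
Try y_p = A*cos(4*t) + B*sin(4*t). Substituting and equating the coefficients of cos(4t) and sin(4t) gives A = -1/208, B = 5/208, so y_p = -cos(4*t)/208 + 5*sin(4*t)/208.
General solution: y = -cos(4*t)/208 + 5*sin(4*t)/208 + C1*exp(6*t) + C2*exp(-4*t).
Apply the initial conditions: y(0) = -1/208 + C1 + C2 = -5 and y'(0) = 5/52 - 4*C2 + 6*C1 = 0. Solving gives C1 = -261/130, C2 = -239/80.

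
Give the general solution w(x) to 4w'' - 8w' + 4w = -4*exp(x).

w = C1*exp(x) - x**2*exp(x)/2 + C2*x*exp(x)

Divide through by 4: w'' - 2w' + w = -exp(x).
Characteristic equation r² - 2r + 1 = 0 has discriminant (-2)² - 4·(1) = 0, so r = 1 is a repeated root.
Hence w_h = (C1 + C2*x)*exp(x).
Since exp(x) solves the homogeneous equation (r = 1 is a root of multiplicity 2), multiply the trial by x^2. Try w_p = A*x^2*exp(x). Substituting into the equation and dividing by exp(x) gives A = -1/2, so w_p = -x^2*exp(x)/2.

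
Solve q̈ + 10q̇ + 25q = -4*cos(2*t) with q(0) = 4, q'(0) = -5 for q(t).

Characteristic equation r² + 10r + 25 = 0 has discriminant (10)² - 4·(25) = 0, so r = -5 is a repeated root.
Hence q_h = (C1 + C2*t)*exp(-5*t).
Try q_p = A*cos(2*t) + B*sin(2*t). Substituting and equating the coefficients of cos(2t) and sin(2t) gives A = -84/841, B = -80/841, so q_p = -84*cos(2*t)/841 - 80*sin(2*t)/841.
General solution: q = -84*cos(2*t)/841 - 80*sin(2*t)/841 + C1*exp(-5*t) + C2*t*exp(-5*t).
Apply the initial conditions: q(0) = -84/841 + C1 = 4 and q'(0) = -160/841 + C2 - 5*C1 = -5. Solving gives C1 = 3448/841, C2 = 455/29.

q = -84*cos(2*t)/841 - 80*sin(2*t)/841 + 3448*exp(-5*t)/841 + 455*t*exp(-5*t)/29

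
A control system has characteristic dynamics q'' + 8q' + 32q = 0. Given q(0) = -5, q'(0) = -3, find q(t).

Characteristic equation r² + 8r + 32 = 0 has discriminant (8)² - 4·(32) = -64 < 0, so r = -4 ± 4i.
Hence q_h = C1*cos(4*t)*exp(-4*t) + C2*exp(-4*t)*sin(4*t).
Apply the initial conditions: q(0) = C1 = -5 and q'(0) = -4*C1 + 4*C2 = -3. Solving gives C1 = -5, C2 = -23/4.

q = -5*cos(4*t)*exp(-4*t) - 23*exp(-4*t)*sin(4*t)/4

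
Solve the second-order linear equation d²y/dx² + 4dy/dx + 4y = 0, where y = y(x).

y = C1*exp(-2*x) + C2*x*exp(-2*x)

Characteristic equation r² + 4r + 4 = 0 has discriminant (4)² - 4·(4) = 0, so r = -2 is a repeated root.
Hence y_h = (C1 + C2*x)*exp(-2*x).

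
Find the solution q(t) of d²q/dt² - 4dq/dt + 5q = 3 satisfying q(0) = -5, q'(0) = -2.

q = 3/5 - 28*cos(t)*exp(2*t)/5 + 46*exp(2*t)*sin(t)/5

Characteristic equation r² - 4r + 5 = 0 has discriminant (-4)² - 4·(5) = -4 < 0, so r = 2 ± i.
Hence q_h = C1*cos(t)*exp(2*t) + C2*exp(2*t)*sin(t).
For the particular solution try q_p = A0. Substituting and matching coefficients of each power of t gives A0 = 3/5, so q_p = 3/5.
General solution: q = 3/5 + C1*cos(t)*exp(2*t) + C2*exp(2*t)*sin(t).
Apply the initial conditions: q(0) = 3/5 + C1 = -5 and q'(0) = C2 + 2*C1 = -2. Solving gives C1 = -28/5, C2 = 46/5.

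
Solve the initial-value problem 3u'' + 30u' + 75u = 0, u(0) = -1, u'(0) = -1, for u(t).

Divide through by 3: u'' + 10u' + 25u = 0.
Characteristic equation r² + 10r + 25 = 0 has discriminant (10)² - 4·(25) = 0, so r = -5 is a repeated root.
Hence u_h = (C1 + C2*t)*exp(-5*t).
Apply the initial conditions: u(0) = C1 = -1 and u'(0) = C2 - 5*C1 = -1. Solving gives C1 = -1, C2 = -6.

u = -exp(-5*t) - 6*t*exp(-5*t)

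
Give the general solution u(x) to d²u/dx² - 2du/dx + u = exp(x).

Characteristic equation r² - 2r + 1 = 0 has discriminant (-2)² - 4·(1) = 0, so r = 1 is a repeated root.
Hence u_h = (C1 + C2*x)*exp(x).
Since exp(x) solves the homogeneous equation (r = 1 is a root of multiplicity 2), multiply the trial by x^2. Try u_p = A*x^2*exp(x). Substituting into the equation and dividing by exp(x) gives A = 1/2, so u_p = x^2*exp(x)/2.

u = C1*exp(x) + x**2*exp(x)/2 + C2*x*exp(x)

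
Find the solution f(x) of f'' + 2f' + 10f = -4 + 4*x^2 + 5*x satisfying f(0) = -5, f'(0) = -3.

f = -137/250 + 2*x**2/5 + 17*x/50 - 1113*cos(3*x)*exp(-x)/250 - 974*exp(-x)*sin(3*x)/375

Characteristic equation r² + 2r + 10 = 0 has discriminant (2)² - 4·(10) = -36 < 0, so r = -1 ± 3i.
Hence f_h = C1*cos(3*x)*exp(-x) + C2*exp(-x)*sin(3*x).
For the particular solution try f_p = A0 + A1*x + A2*x^2. Substituting and matching coefficients of each power of x gives A0 = -137/250, A1 = 17/50, A2 = 2/5, so f_p = -137/250 + 2*x^2/5 + 17*x/50.
General solution: f = -137/250 + 2*x^2/5 + 17*x/50 + C1*cos(3*x)*exp(-x) + C2*exp(-x)*sin(3*x).
Apply the initial conditions: f(0) = -137/250 + C1 = -5 and f'(0) = 17/50 - C1 + 3*C2 = -3. Solving gives C1 = -1113/250, C2 = -974/375.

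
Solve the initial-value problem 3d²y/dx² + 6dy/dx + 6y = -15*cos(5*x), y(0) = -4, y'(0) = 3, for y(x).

y = -50*sin(5*x)/629 + 115*cos(5*x)/629 - 2631*cos(x)*exp(-x)/629 - 494*exp(-x)*sin(x)/629

Divide through by 3: y'' + 2y' + 2y = -5*cos(5*x).
Characteristic equation r² + 2r + 2 = 0 has discriminant (2)² - 4·(2) = -4 < 0, so r = -1 ± i.
Hence y_h = C1*cos(x)*exp(-x) + C2*exp(-x)*sin(x).
Try y_p = A*cos(5*x) + B*sin(5*x). Substituting and equating the coefficients of cos(5x) and sin(5x) gives A = 115/629, B = -50/629, so y_p = -50*sin(5*x)/629 + 115*cos(5*x)/629.
General solution: y = -50*sin(5*x)/629 + 115*cos(5*x)/629 + C1*cos(x)*exp(-x) + C2*exp(-x)*sin(x).
Apply the initial conditions: y(0) = 115/629 + C1 = -4 and y'(0) = -250/629 + C2 - C1 = 3. Solving gives C1 = -2631/629, C2 = -494/629.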